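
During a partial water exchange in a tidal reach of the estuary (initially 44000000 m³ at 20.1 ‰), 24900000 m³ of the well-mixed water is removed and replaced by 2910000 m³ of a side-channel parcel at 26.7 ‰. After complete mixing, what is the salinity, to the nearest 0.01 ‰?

Remaining after removal: 19,100,000 m³ at 20.1 ‰ (salt = 383,910,000)
After addition: salt = 383,910,000 + 2,910,000×26.7 = 461,607,000; volume = 22,010,000 m³
S = 461,607,000 / 22,010,000 = 20.9726 ‰

20.97 ‰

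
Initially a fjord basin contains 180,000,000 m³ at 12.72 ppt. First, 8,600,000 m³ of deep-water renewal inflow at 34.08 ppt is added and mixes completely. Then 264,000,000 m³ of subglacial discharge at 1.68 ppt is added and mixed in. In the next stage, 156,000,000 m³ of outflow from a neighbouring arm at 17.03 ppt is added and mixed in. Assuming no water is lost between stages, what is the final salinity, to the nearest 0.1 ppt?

Weighted by volume,
Initial salt = 180,000,000×12.72 = 2,289,600,000
After stage 1: salt = 2,289,600,000 + 8,600,000×34.08 = 2,582,688,000; volume = 188,600,000 m³; S = 13.694 ppt
After stage 2: salt = 2,582,688,000 + 264,000,000×1.68 = 3,026,208,000; volume = 452,600,000 m³; S = 6.686 ppt
After stage 3: salt = 3,026,208,000 + 156,000,000×17.03 = 5,682,888,000; volume = 608,600,000 m³
S = 5,682,888,000 / 608,600,000 = 9.3376 ppt

9.3 ppt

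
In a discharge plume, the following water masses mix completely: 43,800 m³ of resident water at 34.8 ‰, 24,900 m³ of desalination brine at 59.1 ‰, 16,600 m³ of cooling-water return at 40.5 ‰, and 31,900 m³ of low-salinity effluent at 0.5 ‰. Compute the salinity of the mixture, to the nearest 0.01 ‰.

Weighted by volume,
salt = 43,800×34.8 + 24,900×59.1 + 16,600×40.5 + 31,900×0.5 = 1,524,240 + 1,471,590 + 672,300 + 15,950 = 3,684,080
volume = 43,800 + 24,900 + 16,600 + 31,900 = 117,200 m³
S = 3,684,080 / 117,200 = 31.4341 ‰

31.43 ‰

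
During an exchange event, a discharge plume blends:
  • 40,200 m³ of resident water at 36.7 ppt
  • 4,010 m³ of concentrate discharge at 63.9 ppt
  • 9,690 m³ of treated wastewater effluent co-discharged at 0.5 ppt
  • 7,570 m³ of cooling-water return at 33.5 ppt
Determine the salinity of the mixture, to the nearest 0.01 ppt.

Weighted by volume,
salt = 40,200×36.7 + 4,010×63.9 + 9,690×0.5 + 7,570×33.5 = 1,475,340 + 256,239 + 4,845 + 253,595 = 1,990,019
volume = 40,200 + 4,010 + 9,690 + 7,570 = 61,470 m³
S = 1,990,019 / 61,470 = 32.3738 ppt

32.37 ppt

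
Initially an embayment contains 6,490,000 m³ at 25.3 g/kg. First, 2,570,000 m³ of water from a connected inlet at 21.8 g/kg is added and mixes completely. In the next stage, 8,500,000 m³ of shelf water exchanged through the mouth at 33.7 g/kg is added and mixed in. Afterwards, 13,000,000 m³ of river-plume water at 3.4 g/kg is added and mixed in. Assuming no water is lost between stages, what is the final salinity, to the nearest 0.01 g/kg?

Total salt / total volume:
Initial salt = 6,490,000×25.3 = 164,197,000
After stage 1: salt = 164,197,000 + 2,570,000×21.8 = 220,223,000; volume = 9,060,000 m³; S = 24.307 g/kg
After stage 2: salt = 220,223,000 + 8,500,000×33.7 = 506,673,000; volume = 17,560,000 m³; S = 28.854 g/kg
After stage 3: salt = 506,673,000 + 13,000,000×3.4 = 550,873,000; volume = 30,560,000 m³
S = 550,873,000 / 30,560,000 = 18.0259 g/kg

18.03 g/kg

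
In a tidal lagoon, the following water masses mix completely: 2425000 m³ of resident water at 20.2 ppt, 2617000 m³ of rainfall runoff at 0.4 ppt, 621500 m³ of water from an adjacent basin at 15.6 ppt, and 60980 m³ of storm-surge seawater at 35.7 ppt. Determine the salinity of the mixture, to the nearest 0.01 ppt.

10.81 ppt

Total salt / total volume:
salt = 2,425,000×20.2 + 2,617,000×0.4 + 621,500×15.6 + 60,980×35.7 = 48,985,000 + 1,046,800 + 9,695,400 + 2,176,986 = 61,904,186
volume = 2,425,000 + 2,617,000 + 621,500 + 60,980 = 5,724,480 m³
S = 61,904,186 / 5,724,480 = 10.8139 ppt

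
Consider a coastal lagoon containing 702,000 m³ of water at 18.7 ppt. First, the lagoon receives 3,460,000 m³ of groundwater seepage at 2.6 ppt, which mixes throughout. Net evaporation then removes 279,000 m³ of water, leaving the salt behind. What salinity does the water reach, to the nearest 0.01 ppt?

After mixing: salt = 702,000×18.7 + 3,460,000×2.6 = 22,123,400; volume = 4,162,000 m³
After evaporation: salt unchanged = 22,123,400; volume = 4,162,000 − 279,000 = 3,883,000 m³
S = 22,123,400 / 3,883,000 = 5.6975 ppt

5.70 ppt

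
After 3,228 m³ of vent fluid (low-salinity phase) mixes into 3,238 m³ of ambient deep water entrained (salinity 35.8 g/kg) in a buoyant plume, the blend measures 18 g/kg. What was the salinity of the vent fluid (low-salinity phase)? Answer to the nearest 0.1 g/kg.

0.1 g/kg

Salt balance: 3,238×35.8 + 3,228×S = 6,466×18
115,920.4 + 3,228·S = 116,388
S = (116,388 − 115,920.4) / 3,228 = 0.1449 g/kg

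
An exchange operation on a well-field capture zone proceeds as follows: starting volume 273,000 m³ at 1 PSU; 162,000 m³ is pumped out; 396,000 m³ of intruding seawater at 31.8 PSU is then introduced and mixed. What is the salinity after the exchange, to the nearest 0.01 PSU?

Remaining after removal: 111,000 m³ at 1 PSU (salt = 111,000)
After addition: salt = 111,000 + 396,000×31.8 = 12,703,800; volume = 507,000 m³
S = 12,703,800 / 507,000 = 25.0568 PSU

25.06 PSU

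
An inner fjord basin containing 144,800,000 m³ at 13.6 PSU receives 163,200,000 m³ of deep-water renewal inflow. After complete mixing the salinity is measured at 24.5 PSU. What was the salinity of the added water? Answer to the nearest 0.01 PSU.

Salt balance: 144,800,000×13.6 + 163,200,000×S = 308,000,000×24.5
1,969,280,000 + 163,200,000·S = 7,546,000,000
S = (7,546,000,000 − 1,969,280,000) / 163,200,000 = 34.1711 PSU

34.17 PSU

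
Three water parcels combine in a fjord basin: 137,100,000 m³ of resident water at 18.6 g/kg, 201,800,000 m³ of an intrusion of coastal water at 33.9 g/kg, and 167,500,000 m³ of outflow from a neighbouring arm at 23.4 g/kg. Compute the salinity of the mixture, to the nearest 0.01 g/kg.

By conservation of dissolved salt,
salt = 137,100,000×18.6 + 201,800,000×33.9 + 167,500,000×23.4 = 2,550,060,000 + 6,841,020,000 + 3,919,500,000 = 13,310,580,000
volume = 137,100,000 + 201,800,000 + 167,500,000 = 506,400,000 m³
S = 13,310,580,000 / 506,400,000 = 26.2847 g/kg

26.28 g/kg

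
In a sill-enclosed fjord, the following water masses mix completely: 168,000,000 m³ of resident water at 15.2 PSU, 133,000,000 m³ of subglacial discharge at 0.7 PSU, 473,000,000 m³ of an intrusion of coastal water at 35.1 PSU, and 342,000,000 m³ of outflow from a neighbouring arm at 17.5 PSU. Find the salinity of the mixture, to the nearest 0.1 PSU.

Conserving salt mass:
salt = 168,000,000×15.2 + 133,000,000×0.7 + 473,000,000×35.1 + 342,000,000×17.5 = 2,553,600,000 + 93,100,000 + 16,602,300,000 + 5,985,000,000 = 25,234,000,000
volume = 168,000,000 + 133,000,000 + 473,000,000 + 342,000,000 = 1,116,000,000 m³
S = 25,234,000,000 / 1,116,000,000 = 22.611 PSU

22.6 PSU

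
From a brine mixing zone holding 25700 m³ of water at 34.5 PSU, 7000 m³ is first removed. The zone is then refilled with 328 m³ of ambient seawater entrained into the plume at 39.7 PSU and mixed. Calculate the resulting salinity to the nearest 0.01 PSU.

34.59 PSU

Remaining after removal: 18,700 m³ at 34.5 PSU (salt = 645,150)
After addition: salt = 645,150 + 328×39.7 = 658,171.6; volume = 19,028 m³
S = 658,171.6 / 19,028 = 34.5896 PSU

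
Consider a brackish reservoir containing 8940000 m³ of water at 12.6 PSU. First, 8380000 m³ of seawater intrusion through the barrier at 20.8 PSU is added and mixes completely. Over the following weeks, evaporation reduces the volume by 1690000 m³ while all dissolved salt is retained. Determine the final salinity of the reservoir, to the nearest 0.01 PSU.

After mixing: salt = 8,940,000×12.6 + 8,380,000×20.8 = 286,948,000; volume = 17,320,000 m³
After evaporation: salt unchanged = 286,948,000; volume = 17,320,000 − 1,690,000 = 15,630,000 m³
S = 286,948,000 / 15,630,000 = 18.3588 PSU

18.36 PSU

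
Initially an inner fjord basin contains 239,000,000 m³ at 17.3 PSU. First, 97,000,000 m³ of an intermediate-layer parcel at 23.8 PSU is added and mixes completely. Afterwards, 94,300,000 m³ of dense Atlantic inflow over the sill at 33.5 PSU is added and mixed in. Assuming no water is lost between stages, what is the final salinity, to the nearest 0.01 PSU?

Conserving salt mass:
Initial salt = 239,000,000×17.3 = 4,134,700,000
After stage 1: salt = 4,134,700,000 + 97,000,000×23.8 = 6,443,300,000; volume = 336,000,000 m³; S = 19.176 PSU
After stage 2: salt = 6,443,300,000 + 94,300,000×33.5 = 9,602,350,000; volume = 430,300,000 m³
S = 9,602,350,000 / 430,300,000 = 22.3155 PSU

22.32 PSU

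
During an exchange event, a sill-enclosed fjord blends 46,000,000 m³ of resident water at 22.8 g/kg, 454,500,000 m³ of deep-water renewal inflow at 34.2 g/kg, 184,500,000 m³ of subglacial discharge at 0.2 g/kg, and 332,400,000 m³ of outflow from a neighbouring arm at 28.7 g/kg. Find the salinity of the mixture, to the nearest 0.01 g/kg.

Mass of salt is conserved:
salt = 46,000,000×22.8 + 454,500,000×34.2 + 184,500,000×0.2 + 332,400,000×28.7 = 1,048,800,000 + 15,543,900,000 + 36,900,000 + 9,539,880,000 = 26,169,480,000
volume = 46,000,000 + 454,500,000 + 184,500,000 + 332,400,000 = 1,017,400,000 m³
S = 26,169,480,000 / 1,017,400,000 = 25.7219 g/kg

25.72 g/kg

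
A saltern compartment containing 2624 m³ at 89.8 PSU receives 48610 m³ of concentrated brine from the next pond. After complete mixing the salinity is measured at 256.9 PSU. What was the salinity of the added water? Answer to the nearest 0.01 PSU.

Salt balance: 2,624×89.8 + 48,610×S = 51,234×256.9
235,635.2 + 48,610·S = 13,162,014.6
S = (13,162,014.6 − 235,635.2) / 48,610 = 265.9202 PSU

265.92 PSU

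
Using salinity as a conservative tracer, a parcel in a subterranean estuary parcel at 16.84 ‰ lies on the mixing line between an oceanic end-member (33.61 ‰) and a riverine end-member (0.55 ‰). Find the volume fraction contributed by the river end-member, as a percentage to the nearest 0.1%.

50.7%

Let f be the freshwater fraction. Salt balance per unit volume:
f×0.55 + (1−f)×33.61 = 16.84
f = (33.61 − 16.84) / (33.61 − 0.55) = 16.77/33.06 = 0.5073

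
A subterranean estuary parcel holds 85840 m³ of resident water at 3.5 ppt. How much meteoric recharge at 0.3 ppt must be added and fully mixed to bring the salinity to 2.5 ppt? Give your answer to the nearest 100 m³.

39000 m³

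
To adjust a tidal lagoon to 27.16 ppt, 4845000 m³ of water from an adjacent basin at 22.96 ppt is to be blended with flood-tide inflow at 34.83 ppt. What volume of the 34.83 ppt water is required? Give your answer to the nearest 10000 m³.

Salt balance: 4,845,000×22.96 + V×34.83 = (4,845,000+V)×27.16
111,241,200 + 34.83V = 131,590,200 + 27.16V
20,349,000 = 7.67V
V = 2,653,063.89 m³

2650000 m³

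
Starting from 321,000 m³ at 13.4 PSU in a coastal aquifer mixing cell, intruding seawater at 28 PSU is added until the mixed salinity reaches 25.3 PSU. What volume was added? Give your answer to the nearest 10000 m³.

1410000 m³

Salt balance: 321,000×13.4 + V×28 = (321,000+V)×25.3
4,301,400 + 28V = 8,121,300 + 25.3V
3,819,900 = 2.7V
V = 1,414,777.78 m³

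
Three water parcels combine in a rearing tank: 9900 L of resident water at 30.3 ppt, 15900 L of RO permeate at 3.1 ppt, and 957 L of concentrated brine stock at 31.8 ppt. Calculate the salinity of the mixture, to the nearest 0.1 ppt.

14.2 ppt

Conserving salt mass:
salt = 9,900×30.3 + 15,900×3.1 + 957×31.8 = 299,970 + 49,290 + 30,432.6 = 379,692.6
volume = 9,900 + 15,900 + 957 = 26,757 L
S = 379,692.6 / 26,757 = 14.19 ppt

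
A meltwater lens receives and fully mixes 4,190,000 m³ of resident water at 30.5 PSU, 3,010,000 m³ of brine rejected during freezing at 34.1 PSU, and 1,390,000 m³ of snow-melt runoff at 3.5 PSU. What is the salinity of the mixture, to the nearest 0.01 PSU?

Mass of salt is conserved:
salt = 4,190,000×30.5 + 3,010,000×34.1 + 1,390,000×3.5 = 127,795,000 + 102,641,000 + 4,865,000 = 235,301,000
volume = 4,190,000 + 3,010,000 + 1,390,000 = 8,590,000 m³
S = 235,301,000 / 8,590,000 = 27.3924 PSU

27.39 PSU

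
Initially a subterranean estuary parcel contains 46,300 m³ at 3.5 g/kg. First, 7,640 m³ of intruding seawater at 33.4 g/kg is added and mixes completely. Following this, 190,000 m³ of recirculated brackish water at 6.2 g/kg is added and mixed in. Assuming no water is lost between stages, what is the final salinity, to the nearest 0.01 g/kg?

Conserving salt mass:
Initial salt = 46,300×3.5 = 162,050
After stage 1: salt = 162,050 + 7,640×33.4 = 417,226; volume = 53,940 m³; S = 7.735 g/kg
After stage 2: salt = 417,226 + 190,000×6.2 = 1,595,226; volume = 243,940 m³
S = 1,595,226 / 243,940 = 6.5394 g/kg

6.54 g/kg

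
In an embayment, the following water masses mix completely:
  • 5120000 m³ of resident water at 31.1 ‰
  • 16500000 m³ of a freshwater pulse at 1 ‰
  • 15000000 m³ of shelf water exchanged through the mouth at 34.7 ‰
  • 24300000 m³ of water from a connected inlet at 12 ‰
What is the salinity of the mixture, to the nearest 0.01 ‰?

16.22 ‰

By conservation of dissolved salt,
salt = 5,120,000×31.1 + 16,500,000×1 + 15,000,000×34.7 + 24,300,000×12 = 159,232,000 + 16,500,000 + 520,500,000 + 291,600,000 = 987,832,000
volume = 5,120,000 + 16,500,000 + 15,000,000 + 24,300,000 = 60,920,000 m³
S = 987,832,000 / 60,920,000 = 16.2152 ‰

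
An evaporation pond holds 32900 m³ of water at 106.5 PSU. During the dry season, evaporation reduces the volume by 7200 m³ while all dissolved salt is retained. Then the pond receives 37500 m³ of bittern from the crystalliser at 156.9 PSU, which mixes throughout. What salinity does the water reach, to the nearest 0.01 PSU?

148.54 PSU

After evaporation: salt = 32,900×106.5 = 3,503,850; volume = 32,900 − 7,200 = 25,700 m³
After mixing: salt = 3,503,850 + 37,500×156.9 = 9,387,600; volume = 25,700 + 37,500 = 63,200 m³
S = 9,387,600 / 63,200 = 148.538 PSU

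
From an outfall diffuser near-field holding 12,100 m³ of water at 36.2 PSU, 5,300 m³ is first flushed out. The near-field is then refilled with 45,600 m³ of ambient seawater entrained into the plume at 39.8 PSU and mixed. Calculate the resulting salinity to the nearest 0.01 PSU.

39.33 PSU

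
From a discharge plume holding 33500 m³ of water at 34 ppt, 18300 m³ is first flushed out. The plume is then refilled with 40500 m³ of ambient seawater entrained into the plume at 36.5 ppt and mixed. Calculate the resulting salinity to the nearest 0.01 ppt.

Remaining after removal: 15,200 m³ at 34 ppt (salt = 516,800)
After addition: salt = 516,800 + 40,500×36.5 = 1,995,050; volume = 55,700 m³
S = 1,995,050 / 55,700 = 35.8178 ppt

35.82 ppt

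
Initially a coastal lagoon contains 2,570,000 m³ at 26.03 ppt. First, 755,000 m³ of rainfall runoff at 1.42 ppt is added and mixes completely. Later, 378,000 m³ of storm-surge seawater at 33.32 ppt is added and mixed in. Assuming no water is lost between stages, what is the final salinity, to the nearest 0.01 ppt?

21.76 ppt

Conserving salt mass:
Initial salt = 2,570,000×26.03 = 66,897,100
After stage 1: salt = 66,897,100 + 755,000×1.42 = 67,969,200; volume = 3,325,000 m³; S = 20.442 ppt
After stage 2: salt = 67,969,200 + 378,000×33.32 = 80,564,160; volume = 3,703,000 m³
S = 80,564,160 / 3,703,000 = 21.7565 ppt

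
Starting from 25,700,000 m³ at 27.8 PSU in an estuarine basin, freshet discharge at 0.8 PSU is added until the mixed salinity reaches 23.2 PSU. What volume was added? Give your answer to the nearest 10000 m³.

Salt balance: 25,700,000×27.8 + V×0.8 = (25,700,000+V)×23.2
714,460,000 + 0.8V = 596,240,000 + 23.2V
118,220,000 = 22.4V
V = 5,277,678.57 m³

5280000 m³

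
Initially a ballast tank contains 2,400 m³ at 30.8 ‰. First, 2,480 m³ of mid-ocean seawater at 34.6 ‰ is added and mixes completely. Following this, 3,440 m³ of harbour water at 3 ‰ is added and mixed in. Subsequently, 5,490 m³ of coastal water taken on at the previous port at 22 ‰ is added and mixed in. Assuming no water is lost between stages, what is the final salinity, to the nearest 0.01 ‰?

Total salt / total volume:
Initial salt = 2,400×30.8 = 73,920
After stage 1: salt = 73,920 + 2,480×34.6 = 159,728; volume = 4,880 m³; S = 32.731 ‰
After stage 2: salt = 159,728 + 3,440×3 = 170,048; volume = 8,320 m³; S = 20.438 ‰
After stage 3: salt = 170,048 + 5,490×22 = 290,828; volume = 13,810 m³
S = 290,828 / 13,810 = 21.0592 ‰

21.06 ‰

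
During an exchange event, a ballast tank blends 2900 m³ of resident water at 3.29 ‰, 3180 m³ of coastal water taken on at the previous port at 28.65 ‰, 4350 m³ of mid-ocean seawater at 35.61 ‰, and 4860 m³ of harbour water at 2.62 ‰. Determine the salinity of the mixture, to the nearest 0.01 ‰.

Total salt / total volume:
salt = 2,900×3.29 + 3,180×28.65 + 4,350×35.61 + 4,860×2.62 = 9,541 + 91,107 + 154,903.5 + 12,733.2 = 268,284.7
volume = 2,900 + 3,180 + 4,350 + 4,860 = 15,290 m³
S = 268,284.7 / 15,290 = 17.5464 ‰

17.55 ‰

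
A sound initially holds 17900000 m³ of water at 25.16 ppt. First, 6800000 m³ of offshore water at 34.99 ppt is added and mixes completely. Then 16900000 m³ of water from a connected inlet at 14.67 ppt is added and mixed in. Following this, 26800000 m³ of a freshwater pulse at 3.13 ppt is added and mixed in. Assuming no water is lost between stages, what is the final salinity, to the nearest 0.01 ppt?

14.91 ppt

Total salt / total volume:
Initial salt = 17,900,000×25.16 = 450,364,000
After stage 1: salt = 450,364,000 + 6,800,000×34.99 = 688,296,000; volume = 24,700,000 m³; S = 27.866 ppt
After stage 2: salt = 688,296,000 + 16,900,000×14.67 = 936,219,000; volume = 41,600,000 m³; S = 22.505 ppt
After stage 3: salt = 936,219,000 + 26,800,000×3.13 = 1,020,103,000; volume = 68,400,000 m³
S = 1,020,103,000 / 68,400,000 = 14.9138 ppt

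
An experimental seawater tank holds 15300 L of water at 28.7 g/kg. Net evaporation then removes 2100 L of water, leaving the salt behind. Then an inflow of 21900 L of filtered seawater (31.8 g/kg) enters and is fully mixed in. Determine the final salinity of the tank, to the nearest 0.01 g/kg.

After evaporation: salt = 15,300×28.7 = 439,110; volume = 15,300 − 2,100 = 13,200 L
After mixing: salt = 439,110 + 21,900×31.8 = 1,135,530; volume = 13,200 + 21,900 = 35,100 L
S = 1,135,530 / 35,100 = 32.3513 g/kg

32.35 g/kg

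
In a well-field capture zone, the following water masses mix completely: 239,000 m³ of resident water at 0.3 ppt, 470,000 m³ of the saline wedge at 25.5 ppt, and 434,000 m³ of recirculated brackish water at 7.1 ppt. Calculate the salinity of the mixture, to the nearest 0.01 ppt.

Salt balance:
salt = 239,000×0.3 + 470,000×25.5 + 434,000×7.1 = 71,700 + 11,985,000 + 3,081,400 = 15,138,100
volume = 239,000 + 470,000 + 434,000 = 1,143,000 m³
S = 15,138,100 / 1,143,000 = 13.2442 ppt

13.24 ppt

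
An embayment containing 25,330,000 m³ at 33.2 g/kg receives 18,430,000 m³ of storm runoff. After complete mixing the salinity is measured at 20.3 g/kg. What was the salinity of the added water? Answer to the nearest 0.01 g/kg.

Salt balance: 25,330,000×33.2 + 18,430,000×S = 43,760,000×20.3
840,956,000 + 18,430,000·S = 888,328,000
S = (888,328,000 − 840,956,000) / 18,430,000 = 2.5704 g/kg

2.57 g/kg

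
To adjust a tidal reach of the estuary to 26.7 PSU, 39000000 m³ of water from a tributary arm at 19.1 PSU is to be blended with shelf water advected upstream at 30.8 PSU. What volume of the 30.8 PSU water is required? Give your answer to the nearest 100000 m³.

Salt balance: 39,000,000×19.1 + V×30.8 = (39,000,000+V)×26.7
744,900,000 + 30.8V = 1,041,300,000 + 26.7V
296,400,000 = 4.1V
V = 72,292,682.93 m³

72300000 m³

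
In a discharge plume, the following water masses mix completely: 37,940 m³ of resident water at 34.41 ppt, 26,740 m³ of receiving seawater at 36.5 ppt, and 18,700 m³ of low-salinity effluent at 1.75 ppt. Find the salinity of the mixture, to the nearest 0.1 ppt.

27.8 ppt

Total salt / total volume:
salt = 37,940×34.41 + 26,740×36.5 + 18,700×1.75 = 1,305,515.4 + 976,010 + 32,725 = 2,314,250.4
volume = 37,940 + 26,740 + 18,700 = 83,380 m³
S = 2,314,250.4 / 83,380 = 27.755 ppt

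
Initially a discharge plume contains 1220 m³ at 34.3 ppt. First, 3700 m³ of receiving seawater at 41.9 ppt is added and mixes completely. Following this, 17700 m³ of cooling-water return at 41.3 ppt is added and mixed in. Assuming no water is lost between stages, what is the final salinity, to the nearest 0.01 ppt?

41.02 ppt

Salt balance:
Initial salt = 1,220×34.3 = 41,846
After stage 1: salt = 41,846 + 3,700×41.9 = 196,876; volume = 4,920 m³; S = 40.015 ppt
After stage 2: salt = 196,876 + 17,700×41.3 = 927,886; volume = 22,620 m³
S = 927,886 / 22,620 = 41.0206 ppt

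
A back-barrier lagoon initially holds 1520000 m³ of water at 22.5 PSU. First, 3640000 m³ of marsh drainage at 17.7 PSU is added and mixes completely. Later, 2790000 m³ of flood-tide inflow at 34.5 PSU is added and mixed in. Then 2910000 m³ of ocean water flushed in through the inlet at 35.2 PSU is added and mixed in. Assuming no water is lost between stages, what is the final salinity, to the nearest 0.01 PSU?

27.38 PSU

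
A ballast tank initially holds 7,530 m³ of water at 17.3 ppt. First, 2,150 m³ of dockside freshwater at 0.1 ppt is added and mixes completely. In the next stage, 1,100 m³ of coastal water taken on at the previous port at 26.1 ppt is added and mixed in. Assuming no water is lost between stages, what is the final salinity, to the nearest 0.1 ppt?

Total salt / total volume:
Initial salt = 7,530×17.3 = 130,269
After stage 1: salt = 130,269 + 2,150×0.1 = 130,484; volume = 9,680 m³; S = 13.48 ppt
After stage 2: salt = 130,484 + 1,100×26.1 = 159,194; volume = 10,780 m³
S = 159,194 / 10,780 = 14.7675 ppt

14.8 ppt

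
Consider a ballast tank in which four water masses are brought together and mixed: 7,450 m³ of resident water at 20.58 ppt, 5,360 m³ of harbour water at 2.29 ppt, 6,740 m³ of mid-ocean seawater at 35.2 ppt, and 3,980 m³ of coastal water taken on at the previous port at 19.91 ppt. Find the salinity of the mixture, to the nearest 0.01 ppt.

Mass of salt is conserved:
salt = 7,450×20.58 + 5,360×2.29 + 6,740×35.2 + 3,980×19.91 = 153,321 + 12,274.4 + 237,248 + 79,241.8 = 482,085.2
volume = 7,450 + 5,360 + 6,740 + 3,980 = 23,530 m³
S = 482,085.2 / 23,530 = 20.4881 ppt

20.49 ppt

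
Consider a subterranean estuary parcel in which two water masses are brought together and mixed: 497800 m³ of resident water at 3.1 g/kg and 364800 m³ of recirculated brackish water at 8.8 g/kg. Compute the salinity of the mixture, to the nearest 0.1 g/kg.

5.5 g/kg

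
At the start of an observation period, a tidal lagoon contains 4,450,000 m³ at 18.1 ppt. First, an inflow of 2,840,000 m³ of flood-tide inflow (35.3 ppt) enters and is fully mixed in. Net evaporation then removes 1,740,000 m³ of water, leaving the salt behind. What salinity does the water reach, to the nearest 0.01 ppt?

32.58 ppt

After mixing: salt = 4,450,000×18.1 + 2,840,000×35.3 = 180,797,000; volume = 7,290,000 m³
After evaporation: salt unchanged = 180,797,000; volume = 7,290,000 − 1,740,000 = 5,550,000 m³
S = 180,797,000 / 5,550,000 = 32.576 ppt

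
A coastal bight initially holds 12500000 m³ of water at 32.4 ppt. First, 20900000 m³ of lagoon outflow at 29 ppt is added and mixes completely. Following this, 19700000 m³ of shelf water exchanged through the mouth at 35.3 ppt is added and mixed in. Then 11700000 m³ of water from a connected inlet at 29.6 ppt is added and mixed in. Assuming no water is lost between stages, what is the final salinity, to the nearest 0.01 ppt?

31.68 ppt

Mass of salt is conserved:
Initial salt = 12,500,000×32.4 = 405,000,000
After stage 1: salt = 405,000,000 + 20,900,000×29 = 1,011,100,000; volume = 33,400,000 m³; S = 30.272 ppt
After stage 2: salt = 1,011,100,000 + 19,700,000×35.3 = 1,706,510,000; volume = 53,100,000 m³; S = 32.138 ppt
After stage 3: salt = 1,706,510,000 + 11,700,000×29.6 = 2,052,830,000; volume = 64,800,000 m³
S = 2,052,830,000 / 64,800,000 = 31.6795 ppt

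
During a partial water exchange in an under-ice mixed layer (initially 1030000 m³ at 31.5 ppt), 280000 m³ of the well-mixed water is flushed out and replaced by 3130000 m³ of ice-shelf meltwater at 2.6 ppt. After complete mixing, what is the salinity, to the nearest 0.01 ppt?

Remaining after removal: 750,000 m³ at 31.5 ppt (salt = 23,625,000)
After addition: salt = 23,625,000 + 3,130,000×2.6 = 31,763,000; volume = 3,880,000 m³
S = 31,763,000 / 3,880,000 = 8.1863 ppt

8.19 ppt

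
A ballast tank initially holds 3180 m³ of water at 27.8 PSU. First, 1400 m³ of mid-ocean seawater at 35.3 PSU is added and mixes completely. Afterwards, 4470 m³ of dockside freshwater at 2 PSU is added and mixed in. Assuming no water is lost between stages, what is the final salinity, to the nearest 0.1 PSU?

16.2 PSU

By conservation of dissolved salt,
Initial salt = 3,180×27.8 = 88,404
After stage 1: salt = 88,404 + 1,400×35.3 = 137,824; volume = 4,580 m³; S = 30.093 PSU
After stage 2: salt = 137,824 + 4,470×2 = 146,764; volume = 9,050 m³
S = 146,764 / 9,050 = 16.217 PSU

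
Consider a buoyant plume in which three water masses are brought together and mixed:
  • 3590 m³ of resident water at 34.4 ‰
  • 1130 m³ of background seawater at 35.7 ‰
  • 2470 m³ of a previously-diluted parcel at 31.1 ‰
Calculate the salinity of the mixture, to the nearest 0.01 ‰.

33.47 ‰

By conservation of dissolved salt,
salt = 3,590×34.4 + 1,130×35.7 + 2,470×31.1 = 123,496 + 40,341 + 76,817 = 240,654
volume = 3,590 + 1,130 + 2,470 = 7,190 m³
S = 240,654 / 7,190 = 33.4707 ‰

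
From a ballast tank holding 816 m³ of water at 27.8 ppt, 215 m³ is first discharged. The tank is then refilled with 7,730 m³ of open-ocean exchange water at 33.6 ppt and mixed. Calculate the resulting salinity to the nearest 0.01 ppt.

Remaining after removal: 601 m³ at 27.8 ppt (salt = 16,707.8)
After addition: salt = 16,707.8 + 7,730×33.6 = 276,435.8; volume = 8,331 m³
S = 276,435.8 / 8,331 = 33.1816 ppt

33.18 ppt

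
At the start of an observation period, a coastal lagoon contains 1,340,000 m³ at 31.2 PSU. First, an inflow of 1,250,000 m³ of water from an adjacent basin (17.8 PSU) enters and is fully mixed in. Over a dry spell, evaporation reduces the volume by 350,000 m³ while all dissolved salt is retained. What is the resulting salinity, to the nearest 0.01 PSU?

28.60 PSU

After mixing: salt = 1,340,000×31.2 + 1,250,000×17.8 = 64,058,000; volume = 2,590,000 m³
After evaporation: salt unchanged = 64,058,000; volume = 2,590,000 − 350,000 = 2,240,000 m³
S = 64,058,000 / 2,240,000 = 28.5973 PSU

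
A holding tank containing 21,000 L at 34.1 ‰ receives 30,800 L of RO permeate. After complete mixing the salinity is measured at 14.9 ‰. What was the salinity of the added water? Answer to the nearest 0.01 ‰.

1.81 ‰

Salt balance: 21,000×34.1 + 30,800×S = 51,800×14.9
716,100 + 30,800·S = 771,820
S = (771,820 − 716,100) / 30,800 = 1.8091 ‰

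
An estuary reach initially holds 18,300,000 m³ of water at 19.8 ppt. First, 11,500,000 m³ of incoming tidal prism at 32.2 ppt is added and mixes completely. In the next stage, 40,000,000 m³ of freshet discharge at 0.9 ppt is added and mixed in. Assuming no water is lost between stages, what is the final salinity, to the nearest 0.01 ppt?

Salt balance:
Initial salt = 18,300,000×19.8 = 362,340,000
After stage 1: salt = 362,340,000 + 11,500,000×32.2 = 732,640,000; volume = 29,800,000 m³; S = 24.585 ppt
After stage 2: salt = 732,640,000 + 40,000,000×0.9 = 768,640,000; volume = 69,800,000 m³
S = 768,640,000 / 69,800,000 = 11.012 ppt

11.01 ppt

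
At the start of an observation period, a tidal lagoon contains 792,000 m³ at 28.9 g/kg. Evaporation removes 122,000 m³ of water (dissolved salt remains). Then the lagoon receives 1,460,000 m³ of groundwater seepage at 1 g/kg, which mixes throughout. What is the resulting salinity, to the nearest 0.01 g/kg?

11.43 g/kg

After evaporation: salt = 792,000×28.9 = 22,888,800; volume = 792,000 − 122,000 = 670,000 m³
After mixing: salt = 22,888,800 + 1,460,000×1 = 24,348,800; volume = 670,000 + 1,460,000 = 2,130,000 m³
S = 24,348,800 / 2,130,000 = 11.4314 g/kg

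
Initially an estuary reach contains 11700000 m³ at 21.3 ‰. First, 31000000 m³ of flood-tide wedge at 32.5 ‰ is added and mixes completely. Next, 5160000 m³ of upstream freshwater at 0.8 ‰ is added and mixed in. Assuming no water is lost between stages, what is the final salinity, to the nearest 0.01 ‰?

26.34 ‰

Salt balance:
Initial salt = 11,700,000×21.3 = 249,210,000
After stage 1: salt = 249,210,000 + 31,000,000×32.5 = 1,256,710,000; volume = 42,700,000 m³; S = 29.431 ‰
After stage 2: salt = 1,256,710,000 + 5,160,000×0.8 = 1,260,838,000; volume = 47,860,000 m³
S = 1,260,838,000 / 47,860,000 = 26.3443 ‰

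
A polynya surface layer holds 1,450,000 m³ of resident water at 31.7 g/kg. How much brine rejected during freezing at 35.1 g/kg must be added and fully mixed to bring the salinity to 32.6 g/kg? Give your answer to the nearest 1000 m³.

522000 m³

Salt balance: 1,450,000×31.7 + V×35.1 = (1,450,000+V)×32.6
45,965,000 + 35.1V = 47,270,000 + 32.6V
1,305,000 = 2.5V
V = 522,000 m³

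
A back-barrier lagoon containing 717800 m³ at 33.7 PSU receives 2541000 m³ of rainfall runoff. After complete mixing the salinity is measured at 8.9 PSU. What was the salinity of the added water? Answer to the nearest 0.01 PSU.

1.89 PSU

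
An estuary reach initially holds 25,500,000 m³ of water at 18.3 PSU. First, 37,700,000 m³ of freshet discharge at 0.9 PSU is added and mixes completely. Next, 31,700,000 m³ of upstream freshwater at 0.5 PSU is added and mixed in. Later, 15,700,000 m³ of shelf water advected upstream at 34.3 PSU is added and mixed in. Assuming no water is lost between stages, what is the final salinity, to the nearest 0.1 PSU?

9.5 PSU

Weighted by volume,
Initial salt = 25,500,000×18.3 = 466,650,000
After stage 1: salt = 466,650,000 + 37,700,000×0.9 = 500,580,000; volume = 63,200,000 m³; S = 7.921 PSU
After stage 2: salt = 500,580,000 + 31,700,000×0.5 = 516,430,000; volume = 94,900,000 m³; S = 5.442 PSU
After stage 3: salt = 516,430,000 + 15,700,000×34.3 = 1,054,940,000; volume = 110,600,000 m³
S = 1,054,940,000 / 110,600,000 = 9.5383 PSU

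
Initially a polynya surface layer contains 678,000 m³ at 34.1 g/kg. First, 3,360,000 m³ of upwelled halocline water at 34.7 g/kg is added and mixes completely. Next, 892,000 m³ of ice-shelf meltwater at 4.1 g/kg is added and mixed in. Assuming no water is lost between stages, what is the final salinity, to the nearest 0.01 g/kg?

Mass of salt is conserved:
Initial salt = 678,000×34.1 = 23,119,800
After stage 1: salt = 23,119,800 + 3,360,000×34.7 = 139,711,800; volume = 4,038,000 m³; S = 34.599 g/kg
After stage 2: salt = 139,711,800 + 892,000×4.1 = 143,369,000; volume = 4,930,000 m³
S = 143,369,000 / 4,930,000 = 29.0809 g/kg

29.08 g/kg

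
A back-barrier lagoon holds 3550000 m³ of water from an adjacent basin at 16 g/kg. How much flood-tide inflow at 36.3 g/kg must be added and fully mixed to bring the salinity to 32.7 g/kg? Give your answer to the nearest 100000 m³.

16500000 m³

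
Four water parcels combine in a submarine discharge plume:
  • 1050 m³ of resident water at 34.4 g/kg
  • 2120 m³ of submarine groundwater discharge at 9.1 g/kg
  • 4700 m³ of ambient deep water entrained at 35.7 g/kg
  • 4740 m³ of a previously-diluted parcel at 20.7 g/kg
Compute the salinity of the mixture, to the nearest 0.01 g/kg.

Salt balance:
salt = 1,050×34.4 + 2,120×9.1 + 4,700×35.7 + 4,740×20.7 = 36,120 + 19,292 + 167,790 + 98,118 = 321,320
volume = 1,050 + 2,120 + 4,700 + 4,740 = 12,610 m³
S = 321,320 / 12,610 = 25.4814 g/kg

25.48 g/kg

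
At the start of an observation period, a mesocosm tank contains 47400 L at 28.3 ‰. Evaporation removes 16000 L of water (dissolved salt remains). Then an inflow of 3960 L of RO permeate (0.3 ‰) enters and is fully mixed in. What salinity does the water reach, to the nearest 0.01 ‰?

After evaporation: salt = 47,400×28.3 = 1,341,420; volume = 47,400 − 16,000 = 31,400 L
After mixing: salt = 1,341,420 + 3,960×0.3 = 1,342,608; volume = 31,400 + 3,960 = 35,360 L
S = 1,342,608 / 35,360 = 37.9697 ‰

37.97 ‰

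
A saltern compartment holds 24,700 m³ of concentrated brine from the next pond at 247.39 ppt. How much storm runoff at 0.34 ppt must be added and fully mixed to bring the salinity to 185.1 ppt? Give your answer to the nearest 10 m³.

Salt balance: 24,700×247.39 + V×0.34 = (24,700+V)×185.1
6,110,533 + 0.34V = 4,571,970 + 185.1V
1,538,563 = 184.76V
V = 8,327.36 m³

8330 m³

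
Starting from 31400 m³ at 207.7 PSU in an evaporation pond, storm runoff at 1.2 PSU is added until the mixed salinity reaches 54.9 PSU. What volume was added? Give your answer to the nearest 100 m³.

89300 m³

Salt balance: 31,400×207.7 + V×1.2 = (31,400+V)×54.9
6,521,780 + 1.2V = 1,723,860 + 54.9V
4,797,920 = 53.7V
V = 89,346.74 m³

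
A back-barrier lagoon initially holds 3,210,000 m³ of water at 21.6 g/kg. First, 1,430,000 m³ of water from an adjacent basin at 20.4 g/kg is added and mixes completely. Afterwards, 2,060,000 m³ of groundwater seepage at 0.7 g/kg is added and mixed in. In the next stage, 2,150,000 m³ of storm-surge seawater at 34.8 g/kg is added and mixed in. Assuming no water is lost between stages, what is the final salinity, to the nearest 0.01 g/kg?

19.75 g/kg

Conserving salt mass:
Initial salt = 3,210,000×21.6 = 69,336,000
After stage 1: salt = 69,336,000 + 1,430,000×20.4 = 98,508,000; volume = 4,640,000 m³; S = 21.23 g/kg
After stage 2: salt = 98,508,000 + 2,060,000×0.7 = 99,950,000; volume = 6,700,000 m³; S = 14.918 g/kg
After stage 3: salt = 99,950,000 + 2,150,000×34.8 = 174,770,000; volume = 8,850,000 m³
S = 174,770,000 / 8,850,000 = 19.748 g/kg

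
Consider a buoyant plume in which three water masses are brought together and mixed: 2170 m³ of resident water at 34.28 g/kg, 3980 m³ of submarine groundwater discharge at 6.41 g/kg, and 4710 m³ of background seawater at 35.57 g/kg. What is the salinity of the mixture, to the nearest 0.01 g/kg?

24.63 g/kg

Total salt / total volume:
salt = 2,170×34.28 + 3,980×6.41 + 4,710×35.57 = 74,387.6 + 25,511.8 + 167,534.7 = 267,434.1
volume = 2,170 + 3,980 + 4,710 = 10,860 m³
S = 267,434.1 / 10,860 = 24.6256 g/kg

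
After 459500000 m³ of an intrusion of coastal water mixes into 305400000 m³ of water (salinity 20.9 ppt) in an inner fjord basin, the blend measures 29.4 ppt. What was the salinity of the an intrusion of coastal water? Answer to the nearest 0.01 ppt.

35.05 ppt

Salt balance: 305,400,000×20.9 + 459,500,000×S = 764,900,000×29.4
6,382,860,000 + 459,500,000·S = 22,488,060,000
S = (22,488,060,000 − 6,382,860,000) / 459,500,000 = 35.0494 ppt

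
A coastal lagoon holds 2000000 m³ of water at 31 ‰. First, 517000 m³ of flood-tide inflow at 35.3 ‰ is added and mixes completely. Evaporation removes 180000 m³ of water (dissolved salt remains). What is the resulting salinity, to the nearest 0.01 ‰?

After mixing: salt = 2,000,000×31 + 517,000×35.3 = 80,250,100; volume = 2,517,000 m³
After evaporation: salt unchanged = 80,250,100; volume = 2,517,000 − 180,000 = 2,337,000 m³
S = 80,250,100 / 2,337,000 = 34.3389 ‰

34.34 ‰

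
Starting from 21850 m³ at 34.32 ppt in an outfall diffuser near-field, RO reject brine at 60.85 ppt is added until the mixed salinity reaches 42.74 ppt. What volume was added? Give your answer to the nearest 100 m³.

Salt balance: 21,850×34.32 + V×60.85 = (21,850+V)×42.74
749,892 + 60.85V = 933,869 + 42.74V
183,977 = 18.11V
V = 10,158.86 m³

10200 m³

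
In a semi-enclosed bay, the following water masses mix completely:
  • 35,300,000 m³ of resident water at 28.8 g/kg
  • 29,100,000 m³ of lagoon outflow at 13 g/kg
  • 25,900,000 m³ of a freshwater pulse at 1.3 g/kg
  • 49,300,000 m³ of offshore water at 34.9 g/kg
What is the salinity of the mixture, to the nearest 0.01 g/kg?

Conserving salt mass:
salt = 35,300,000×28.8 + 29,100,000×13 + 25,900,000×1.3 + 49,300,000×34.9 = 1,016,640,000 + 378,300,000 + 33,670,000 + 1,720,570,000 = 3,149,180,000
volume = 35,300,000 + 29,100,000 + 25,900,000 + 49,300,000 = 139,600,000 m³
S = 3,149,180,000 / 139,600,000 = 22.5586 g/kg

22.56 g/kg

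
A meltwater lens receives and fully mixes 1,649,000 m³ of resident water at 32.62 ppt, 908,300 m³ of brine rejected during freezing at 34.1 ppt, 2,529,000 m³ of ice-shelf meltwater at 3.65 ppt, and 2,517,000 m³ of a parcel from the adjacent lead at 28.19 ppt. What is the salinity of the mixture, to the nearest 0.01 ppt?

21.69 ppt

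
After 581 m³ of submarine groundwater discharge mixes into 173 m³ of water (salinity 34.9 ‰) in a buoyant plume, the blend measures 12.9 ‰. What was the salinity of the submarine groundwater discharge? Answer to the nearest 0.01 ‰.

6.35 ‰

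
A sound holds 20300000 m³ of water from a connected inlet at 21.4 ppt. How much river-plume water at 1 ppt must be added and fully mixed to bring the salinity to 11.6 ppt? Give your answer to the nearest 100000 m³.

18800000 m³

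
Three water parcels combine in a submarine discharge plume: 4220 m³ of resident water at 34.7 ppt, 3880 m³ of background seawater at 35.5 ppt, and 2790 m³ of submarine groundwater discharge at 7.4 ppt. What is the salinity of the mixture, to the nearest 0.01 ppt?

Total salt / total volume:
salt = 4,220×34.7 + 3,880×35.5 + 2,790×7.4 = 146,434 + 137,740 + 20,646 = 304,820
volume = 4,220 + 3,880 + 2,790 = 10,890 m³
S = 304,820 / 10,890 = 27.9908 ppt

27.99 ppt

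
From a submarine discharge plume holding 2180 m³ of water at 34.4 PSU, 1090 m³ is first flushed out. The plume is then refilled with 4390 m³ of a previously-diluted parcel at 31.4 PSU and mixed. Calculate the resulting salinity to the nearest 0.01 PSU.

32.00 PSU

Remaining after removal: 1,090 m³ at 34.4 PSU (salt = 37,496)
After addition: salt = 37,496 + 4,390×31.4 = 175,342; volume = 5,480 m³
S = 175,342 / 5,480 = 31.9967 PSU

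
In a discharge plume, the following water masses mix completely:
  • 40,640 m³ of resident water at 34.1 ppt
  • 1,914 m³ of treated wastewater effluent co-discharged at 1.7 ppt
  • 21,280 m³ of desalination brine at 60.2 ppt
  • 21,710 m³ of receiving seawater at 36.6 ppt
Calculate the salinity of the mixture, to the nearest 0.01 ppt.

40.50 ppt

Weighted by volume,
salt = 40,640×34.1 + 1,914×1.7 + 21,280×60.2 + 21,710×36.6 = 1,385,824 + 3,253.8 + 1,281,056 + 794,586 = 3,464,719.8
volume = 40,640 + 1,914 + 21,280 + 21,710 = 85,544 m³
S = 3,464,719.8 / 85,544 = 40.5022 ppt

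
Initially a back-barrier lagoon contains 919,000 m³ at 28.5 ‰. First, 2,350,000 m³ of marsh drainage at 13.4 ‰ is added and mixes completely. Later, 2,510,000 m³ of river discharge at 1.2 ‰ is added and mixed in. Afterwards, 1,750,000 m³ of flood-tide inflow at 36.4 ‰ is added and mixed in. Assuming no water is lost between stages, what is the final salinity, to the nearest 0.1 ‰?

16.5 ‰

Conserving salt mass:
Initial salt = 919,000×28.5 = 26,191,500
After stage 1: salt = 26,191,500 + 2,350,000×13.4 = 57,681,500; volume = 3,269,000 m³; S = 17.645 ‰
After stage 2: salt = 57,681,500 + 2,510,000×1.2 = 60,693,500; volume = 5,779,000 m³; S = 10.502 ‰
After stage 3: salt = 60,693,500 + 1,750,000×36.4 = 124,393,500; volume = 7,529,000 m³
S = 124,393,500 / 7,529,000 = 16.5219 ‰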